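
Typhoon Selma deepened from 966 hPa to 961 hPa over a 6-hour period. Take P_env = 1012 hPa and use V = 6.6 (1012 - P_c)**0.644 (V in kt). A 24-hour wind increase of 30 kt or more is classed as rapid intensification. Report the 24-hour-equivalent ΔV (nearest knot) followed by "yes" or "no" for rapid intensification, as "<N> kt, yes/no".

21 kt, no

V₁: ΔP = 46, V ≈ 6.6 × 46^0.644 ≈ 77.69 kt.
V₂: ΔP = 51, V ≈ 6.6 × 51^0.644 ≈ 83.03 kt.
ΔV over 6 h = 5.34 kt → 24 h equivalent = 5.34 × 24/6 ≈ 21.36 kt.
21 kt < 30 kt ⇒ not rapid intensification.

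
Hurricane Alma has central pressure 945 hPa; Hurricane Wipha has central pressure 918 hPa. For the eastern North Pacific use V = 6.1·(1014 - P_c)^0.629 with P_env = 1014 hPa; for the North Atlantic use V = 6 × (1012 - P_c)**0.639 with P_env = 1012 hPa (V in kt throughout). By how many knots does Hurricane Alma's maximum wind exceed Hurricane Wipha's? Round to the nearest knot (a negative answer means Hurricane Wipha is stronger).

-22 kt

Hurricane Alma: ΔP = 69; V ≈ 6.1 × 69^0.629 ≈ 87.49 kt.
Hurricane Wipha: ΔP = 94; V ≈ 6 × 94^0.639 ≈ 109.39 kt.
Difference ≈ 87.49 − 109.39 = -21.90 → -22 kt.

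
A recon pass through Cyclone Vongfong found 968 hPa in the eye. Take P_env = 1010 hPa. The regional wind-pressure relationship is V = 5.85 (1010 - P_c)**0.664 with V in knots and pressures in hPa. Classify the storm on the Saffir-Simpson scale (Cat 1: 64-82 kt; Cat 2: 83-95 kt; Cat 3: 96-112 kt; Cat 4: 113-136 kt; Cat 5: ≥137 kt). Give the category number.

ΔP = 1010 − 968 = 42 hPa.
V ≈ 5.85 × 42^0.664 = 5.85 × 11.96 ≈ 70 kt.
70 kt falls in the Category 1 band.

1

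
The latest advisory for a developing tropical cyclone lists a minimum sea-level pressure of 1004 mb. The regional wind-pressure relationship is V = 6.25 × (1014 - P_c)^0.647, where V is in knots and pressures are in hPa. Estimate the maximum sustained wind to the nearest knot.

28 kt

ΔP = 1014 − 1004 = 10 mb.
10^0.647 ≈ 4.436.
V ≈ 6.25 × 4.436 ≈ 27.7 kt.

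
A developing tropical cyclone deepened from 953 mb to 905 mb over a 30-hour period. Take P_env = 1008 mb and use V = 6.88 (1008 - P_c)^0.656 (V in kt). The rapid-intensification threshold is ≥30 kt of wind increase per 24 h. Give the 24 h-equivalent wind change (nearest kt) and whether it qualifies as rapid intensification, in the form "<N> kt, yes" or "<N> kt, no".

39 kt, yes

V₁: ΔP = 55, V ≈ 6.88 × 55^0.656 ≈ 95.34 kt.
V₂: ΔP = 103, V ≈ 6.88 × 103^0.656 ≈ 143.88 kt.
ΔV over 30 h = 48.54 kt → 24 h equivalent = 48.54 × 24/30 ≈ 38.83 kt.
39 kt ≥ 30 kt ⇒ rapid intensification.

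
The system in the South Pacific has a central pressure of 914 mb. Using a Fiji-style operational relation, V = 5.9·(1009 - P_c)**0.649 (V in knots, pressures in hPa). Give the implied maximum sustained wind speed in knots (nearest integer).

113 kt

ΔP = 1009 − 914 = 95 mb.
95^0.649 ≈ 19.211.
V ≈ 5.9 × 19.211 ≈ 113.3 kt.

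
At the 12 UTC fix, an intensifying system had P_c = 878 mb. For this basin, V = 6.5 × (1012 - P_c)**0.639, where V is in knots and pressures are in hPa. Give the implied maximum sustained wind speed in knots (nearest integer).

149 kt

ΔP = 1012 − 878 = 134 mb.
134^0.639 ≈ 22.868.
V ≈ 6.5 × 22.868 ≈ 148.6 kt.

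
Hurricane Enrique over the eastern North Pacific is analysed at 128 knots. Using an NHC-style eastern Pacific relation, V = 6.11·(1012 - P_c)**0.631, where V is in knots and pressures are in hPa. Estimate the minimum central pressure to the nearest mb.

888 mb

ΔP = (V / 6.11)^(1/0.631) = (128/6.11)^1.585.
128/6.11 = 20.949; 20.949^1.585 ≈ 124.10 mb.
P_c = 1012 − 124.10 = 887.90 ≈ 888 mb.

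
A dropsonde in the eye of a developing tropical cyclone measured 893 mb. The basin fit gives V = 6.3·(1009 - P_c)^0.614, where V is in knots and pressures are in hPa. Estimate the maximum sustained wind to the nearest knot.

ΔP = 1009 − 893 = 116 mb.
116^0.614 ≈ 18.517.
V ≈ 6.3 × 18.517 ≈ 116.7 kt.

117 kt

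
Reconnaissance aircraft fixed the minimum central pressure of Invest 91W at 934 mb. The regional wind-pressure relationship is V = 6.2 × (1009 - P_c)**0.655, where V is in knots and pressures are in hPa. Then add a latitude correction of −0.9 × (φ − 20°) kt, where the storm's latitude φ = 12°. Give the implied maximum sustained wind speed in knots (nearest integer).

ΔP = 1009 − 934 = 75 mb.
75^0.655 ≈ 16.911.
V ≈ 6.2 × 16.911 ≈ 104.8 kt.
Latitude correction: −0.9 × (12 − 20) = 7.2 kt.
Corrected V ≈ 112 kt → 112 kt.

112 kt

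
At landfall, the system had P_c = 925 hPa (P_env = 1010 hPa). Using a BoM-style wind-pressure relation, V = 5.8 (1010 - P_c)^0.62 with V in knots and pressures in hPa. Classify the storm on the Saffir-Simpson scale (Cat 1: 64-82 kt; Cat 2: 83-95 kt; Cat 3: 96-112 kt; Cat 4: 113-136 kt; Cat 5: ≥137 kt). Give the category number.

ΔP = 1010 − 925 = 85 hPa.
V ≈ 5.8 × 85^0.62 = 5.8 × 15.71 ≈ 91 kt.
91 kt falls in the Category 2 band.

2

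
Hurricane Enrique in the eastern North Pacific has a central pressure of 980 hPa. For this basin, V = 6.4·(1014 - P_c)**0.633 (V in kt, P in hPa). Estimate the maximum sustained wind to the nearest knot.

ΔP = 1014 − 980 = 34 hPa.
34^0.633 ≈ 9.320.
V ≈ 6.4 × 9.320 ≈ 59.6 kt.

60 kt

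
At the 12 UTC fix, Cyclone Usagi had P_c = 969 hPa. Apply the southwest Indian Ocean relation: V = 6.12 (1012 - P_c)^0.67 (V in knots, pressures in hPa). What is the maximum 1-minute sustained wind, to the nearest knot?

ΔP = 1012 − 969 = 43 hPa.
43^0.67 ≈ 12.429.
V ≈ 6.12 × 12.429 ≈ 76.1 kt.

76 kt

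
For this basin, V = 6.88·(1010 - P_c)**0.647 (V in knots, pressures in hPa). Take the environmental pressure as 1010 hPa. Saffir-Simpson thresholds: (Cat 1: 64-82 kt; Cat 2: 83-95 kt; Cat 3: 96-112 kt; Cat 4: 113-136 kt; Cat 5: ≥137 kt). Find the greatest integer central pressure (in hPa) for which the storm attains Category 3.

Category 3 begins at V = 96 kt.
Required ΔP = (96/6.88)^(1/0.647) = 13.953^1.546 ≈ 58.78 hPa.
P_c ≤ 1010 − 58.78 = 951.22, so the highest integer P_c is 951 hPa.

951 hPa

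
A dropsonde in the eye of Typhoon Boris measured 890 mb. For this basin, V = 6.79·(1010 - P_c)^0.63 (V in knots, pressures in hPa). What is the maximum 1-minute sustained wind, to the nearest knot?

139 kt

ΔP = 1010 − 890 = 120 mb.
120^0.63 ≈ 20.412.
V ≈ 6.79 × 20.412 ≈ 138.6 kt.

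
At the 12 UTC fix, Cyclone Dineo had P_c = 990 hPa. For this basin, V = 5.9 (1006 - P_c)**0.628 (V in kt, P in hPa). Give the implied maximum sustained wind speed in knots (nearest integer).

34 kt

ΔP = 1006 − 990 = 16 hPa.
16^0.628 ≈ 5.704.
V ≈ 5.9 × 5.704 ≈ 33.7 kt.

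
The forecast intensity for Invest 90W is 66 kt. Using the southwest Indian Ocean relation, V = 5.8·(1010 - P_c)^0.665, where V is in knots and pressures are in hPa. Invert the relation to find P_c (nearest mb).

ΔP = (V / 5.8)^(1/0.665) = (66/5.8)^1.504.
66/5.8 = 11.379; 11.379^1.504 ≈ 38.74 mb.
P_c = 1010 − 38.74 = 971.26 ≈ 971 mb.

971 mb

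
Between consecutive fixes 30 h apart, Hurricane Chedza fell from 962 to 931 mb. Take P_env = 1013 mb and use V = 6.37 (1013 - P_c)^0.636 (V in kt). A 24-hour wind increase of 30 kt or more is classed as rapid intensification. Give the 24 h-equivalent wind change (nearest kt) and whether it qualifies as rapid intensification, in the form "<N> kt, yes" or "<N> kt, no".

22 kt, no

V₁: ΔP = 51, V ≈ 6.37 × 51^0.636 ≈ 77.65 kt.
V₂: ΔP = 82, V ≈ 6.37 × 82^0.636 ≈ 105.03 kt.
ΔV over 30 h = 27.38 kt → 24 h equivalent = 27.38 × 24/30 ≈ 21.90 kt.
22 kt < 30 kt ⇒ not rapid intensification.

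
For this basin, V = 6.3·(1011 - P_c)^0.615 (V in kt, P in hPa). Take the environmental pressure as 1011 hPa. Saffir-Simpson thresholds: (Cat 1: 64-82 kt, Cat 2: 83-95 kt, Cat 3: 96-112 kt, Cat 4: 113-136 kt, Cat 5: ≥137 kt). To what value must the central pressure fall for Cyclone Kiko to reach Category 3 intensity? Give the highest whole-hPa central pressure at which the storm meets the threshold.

927 hPa

Category 3 begins at V = 96 kt.
Required ΔP = (96/6.3)^(1/0.615) = 15.238^1.626 ≈ 83.84 hPa.
P_c ≤ 1011 − 83.84 = 927.16, so the highest integer P_c is 927 hPa.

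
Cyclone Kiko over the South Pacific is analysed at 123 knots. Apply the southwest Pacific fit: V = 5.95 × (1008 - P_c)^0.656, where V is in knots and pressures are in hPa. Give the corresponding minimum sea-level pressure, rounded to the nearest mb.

ΔP = (V / 5.95)^(1/0.656) = (123/5.95)^1.524.
123/5.95 = 20.672; 20.672^1.524 ≈ 101.20 mb.
P_c = 1008 − 101.20 = 906.80 ≈ 907 mb.

907 mb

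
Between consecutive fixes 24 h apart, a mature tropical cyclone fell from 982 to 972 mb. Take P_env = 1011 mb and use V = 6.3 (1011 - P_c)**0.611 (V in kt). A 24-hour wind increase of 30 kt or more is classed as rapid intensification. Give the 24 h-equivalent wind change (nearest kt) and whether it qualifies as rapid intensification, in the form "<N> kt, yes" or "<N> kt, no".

V₁: ΔP = 29, V ≈ 6.3 × 29^0.611 ≈ 49.30 kt.
V₂: ΔP = 39, V ≈ 6.3 × 39^0.611 ≈ 59.09 kt.
ΔV over 24 h = 9.79 kt → 24 h equivalent = 9.79 × 24/24 ≈ 9.79 kt.
10 kt < 30 kt ⇒ not rapid intensification.

10 kt, no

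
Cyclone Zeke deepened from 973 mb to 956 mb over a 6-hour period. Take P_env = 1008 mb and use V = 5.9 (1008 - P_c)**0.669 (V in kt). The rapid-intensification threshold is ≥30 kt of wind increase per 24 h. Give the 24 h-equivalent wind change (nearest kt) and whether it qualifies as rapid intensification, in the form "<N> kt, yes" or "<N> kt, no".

77 kt, yes

V₁: ΔP = 35, V ≈ 5.9 × 35^0.669 ≈ 63.66 kt.
V₂: ΔP = 52, V ≈ 5.9 × 52^0.669 ≈ 82.96 kt.
ΔV over 6 h = 19.30 kt → 24 h equivalent = 19.30 × 24/6 ≈ 77.20 kt.
77 kt ≥ 30 kt ⇒ rapid intensification.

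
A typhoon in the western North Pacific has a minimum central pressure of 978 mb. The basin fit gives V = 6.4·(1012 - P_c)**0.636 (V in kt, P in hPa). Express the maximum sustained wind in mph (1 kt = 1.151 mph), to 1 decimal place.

69.4 mph

ΔP = 1012 − 978 = 34 mb.
V ≈ 6.4 × 34^0.636 = 6.4 × 9.419 ≈ 60.284 kt.
60.284 × 1.151 ≈ 69.39 mph → 69.4 mph.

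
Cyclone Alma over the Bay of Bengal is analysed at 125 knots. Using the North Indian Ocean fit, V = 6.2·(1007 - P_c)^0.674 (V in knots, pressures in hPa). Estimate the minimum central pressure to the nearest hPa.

921 hPa

ΔP = (V / 6.2)^(1/0.674) = (125/6.2)^1.484.
125/6.2 = 20.161; 20.161^1.484 ≈ 86.20 hPa.
P_c = 1007 − 86.20 = 920.80 ≈ 921 hPa.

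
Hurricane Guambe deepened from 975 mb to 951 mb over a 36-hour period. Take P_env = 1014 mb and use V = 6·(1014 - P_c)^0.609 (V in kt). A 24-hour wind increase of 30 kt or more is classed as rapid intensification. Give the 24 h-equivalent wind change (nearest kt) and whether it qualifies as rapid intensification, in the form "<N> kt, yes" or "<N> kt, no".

V₁: ΔP = 39, V ≈ 6 × 39^0.609 ≈ 55.86 kt.
V₂: ΔP = 63, V ≈ 6 × 63^0.609 ≈ 74.81 kt.
ΔV over 36 h = 18.95 kt → 24 h equivalent = 18.95 × 24/36 ≈ 12.63 kt.
13 kt < 30 kt ⇒ not rapid intensification.

13 kt, no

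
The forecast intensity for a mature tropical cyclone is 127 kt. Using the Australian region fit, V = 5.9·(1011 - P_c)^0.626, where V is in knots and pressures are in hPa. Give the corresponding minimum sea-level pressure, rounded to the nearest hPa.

876 hPa

ΔP = (V / 5.9)^(1/0.626) = (127/5.9)^1.597.
127/5.9 = 21.525; 21.525^1.597 ≈ 134.68 hPa.
P_c = 1011 − 134.68 = 876.32 ≈ 876 hPa.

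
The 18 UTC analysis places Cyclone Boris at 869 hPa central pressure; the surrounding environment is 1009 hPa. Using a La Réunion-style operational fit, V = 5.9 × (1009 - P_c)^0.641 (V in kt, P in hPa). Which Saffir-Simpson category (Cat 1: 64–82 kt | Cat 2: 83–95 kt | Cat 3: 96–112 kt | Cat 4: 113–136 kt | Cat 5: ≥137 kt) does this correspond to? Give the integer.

ΔP = 1009 − 869 = 140 hPa.
V ≈ 5.9 × 140^0.641 = 5.9 × 23.75 ≈ 140 kt.
140 kt falls in the Category 5 band.

5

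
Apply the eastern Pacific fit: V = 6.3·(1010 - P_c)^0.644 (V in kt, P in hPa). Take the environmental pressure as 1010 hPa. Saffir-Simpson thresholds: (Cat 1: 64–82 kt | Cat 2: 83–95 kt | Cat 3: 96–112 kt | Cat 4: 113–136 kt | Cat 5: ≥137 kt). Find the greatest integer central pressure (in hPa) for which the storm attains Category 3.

Category 3 begins at V = 96 kt.
Required ΔP = (96/6.3)^(1/0.644) = 15.238^1.553 ≈ 68.68 hPa.
P_c ≤ 1010 − 68.68 = 941.32, so the highest integer P_c is 941 hPa.

941 hPa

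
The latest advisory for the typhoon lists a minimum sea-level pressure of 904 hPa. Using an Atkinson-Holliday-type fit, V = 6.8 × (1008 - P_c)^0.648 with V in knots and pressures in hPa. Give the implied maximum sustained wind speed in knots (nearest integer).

ΔP = 1008 − 904 = 104 hPa.
104^0.648 ≈ 20.279.
V ≈ 6.8 × 20.279 ≈ 137.9 kt.

138 kt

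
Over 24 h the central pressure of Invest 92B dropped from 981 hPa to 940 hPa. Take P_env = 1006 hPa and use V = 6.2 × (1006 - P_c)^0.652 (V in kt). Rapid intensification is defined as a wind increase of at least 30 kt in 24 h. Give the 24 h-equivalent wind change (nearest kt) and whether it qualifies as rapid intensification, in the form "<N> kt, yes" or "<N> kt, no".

V₁: ΔP = 25, V ≈ 6.2 × 25^0.652 ≈ 50.56 kt.
V₂: ΔP = 66, V ≈ 6.2 × 66^0.652 ≈ 95.22 kt.
ΔV over 24 h = 44.66 kt → 24 h equivalent = 44.66 × 24/24 ≈ 44.66 kt.
45 kt ≥ 30 kt ⇒ rapid intensification.

45 kt, yes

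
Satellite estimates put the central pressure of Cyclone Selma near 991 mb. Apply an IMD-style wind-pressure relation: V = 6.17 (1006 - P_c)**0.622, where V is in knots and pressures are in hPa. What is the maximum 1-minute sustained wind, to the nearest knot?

ΔP = 1006 − 991 = 15 mb.
15^0.622 ≈ 5.389.
V ≈ 6.17 × 5.389 ≈ 33.3 kt.

33 kt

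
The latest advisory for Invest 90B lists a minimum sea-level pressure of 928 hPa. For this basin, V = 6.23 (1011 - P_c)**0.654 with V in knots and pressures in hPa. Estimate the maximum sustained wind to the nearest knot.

112 kt

ΔP = 1011 − 928 = 83 hPa.
83^0.654 ≈ 17.992.
V ≈ 6.23 × 17.992 ≈ 112.1 kt.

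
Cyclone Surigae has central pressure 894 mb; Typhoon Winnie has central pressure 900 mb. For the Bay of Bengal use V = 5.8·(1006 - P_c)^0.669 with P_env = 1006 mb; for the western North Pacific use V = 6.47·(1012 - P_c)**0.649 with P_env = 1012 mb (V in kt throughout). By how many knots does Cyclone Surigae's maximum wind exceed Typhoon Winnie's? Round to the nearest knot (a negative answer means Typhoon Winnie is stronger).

Cyclone Surigae: ΔP = 112; V ≈ 5.8 × 112^0.669 ≈ 136.26 kt.
Typhoon Winnie: ΔP = 112; V ≈ 6.47 × 112^0.649 ≈ 138.31 kt.
Difference ≈ 136.26 − 138.31 = -2.05 → -2 kt.

-2 kt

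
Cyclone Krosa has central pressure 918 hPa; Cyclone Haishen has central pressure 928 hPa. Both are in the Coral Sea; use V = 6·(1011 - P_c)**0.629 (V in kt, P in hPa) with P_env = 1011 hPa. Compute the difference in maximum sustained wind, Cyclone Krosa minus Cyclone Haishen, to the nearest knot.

7 kt

Cyclone Krosa: ΔP = 93; V ≈ 6 × 93^0.629 ≈ 103.83 kt.
Cyclone Haishen: ΔP = 83; V ≈ 6 × 83^0.629 ≈ 96.66 kt.
Difference ≈ 103.83 − 96.66 = 7.17 → 7 kt.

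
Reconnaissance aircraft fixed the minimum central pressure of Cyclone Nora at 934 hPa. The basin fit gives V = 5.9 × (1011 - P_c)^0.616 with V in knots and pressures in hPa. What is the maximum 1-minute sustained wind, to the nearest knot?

86 kt

ΔP = 1011 − 934 = 77 hPa.
77^0.616 ≈ 14.524.
V ≈ 5.9 × 14.524 ≈ 85.7 kt.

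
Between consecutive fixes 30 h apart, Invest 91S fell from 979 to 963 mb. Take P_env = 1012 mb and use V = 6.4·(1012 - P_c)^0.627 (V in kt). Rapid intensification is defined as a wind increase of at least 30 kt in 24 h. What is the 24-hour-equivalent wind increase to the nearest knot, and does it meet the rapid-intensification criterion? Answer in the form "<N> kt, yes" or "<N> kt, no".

V₁: ΔP = 33, V ≈ 6.4 × 33^0.627 ≈ 57.32 kt.
V₂: ΔP = 49, V ≈ 6.4 × 49^0.627 ≈ 73.44 kt.
ΔV over 30 h = 16.12 kt → 24 h equivalent = 16.12 × 24/30 ≈ 12.90 kt.
13 kt < 30 kt ⇒ not rapid intensification.

13 kt, no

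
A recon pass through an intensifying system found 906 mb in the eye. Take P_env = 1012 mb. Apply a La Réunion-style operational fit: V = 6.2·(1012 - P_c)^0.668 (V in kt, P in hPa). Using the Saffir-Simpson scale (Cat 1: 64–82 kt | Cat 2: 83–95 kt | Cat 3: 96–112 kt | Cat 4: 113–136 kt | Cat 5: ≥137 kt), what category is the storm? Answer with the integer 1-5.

ΔP = 1012 − 906 = 106 mb.
V ≈ 6.2 × 106^0.668 = 6.2 × 22.54 ≈ 140 kt.
140 kt falls in the Category 5 band.

5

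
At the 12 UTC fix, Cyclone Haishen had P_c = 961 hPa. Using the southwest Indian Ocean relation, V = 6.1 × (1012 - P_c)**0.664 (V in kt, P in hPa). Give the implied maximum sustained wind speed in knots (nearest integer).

83 kt

ΔP = 1012 − 961 = 51 hPa.
51^0.664 ≈ 13.609.
V ≈ 6.1 × 13.609 ≈ 83.0 kt.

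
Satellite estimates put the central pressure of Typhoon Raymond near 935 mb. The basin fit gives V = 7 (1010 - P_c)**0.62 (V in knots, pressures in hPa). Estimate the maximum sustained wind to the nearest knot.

ΔP = 1010 − 935 = 75 mb.
75^0.62 ≈ 14.539.
V ≈ 7 × 14.539 ≈ 101.8 kt.

102 kt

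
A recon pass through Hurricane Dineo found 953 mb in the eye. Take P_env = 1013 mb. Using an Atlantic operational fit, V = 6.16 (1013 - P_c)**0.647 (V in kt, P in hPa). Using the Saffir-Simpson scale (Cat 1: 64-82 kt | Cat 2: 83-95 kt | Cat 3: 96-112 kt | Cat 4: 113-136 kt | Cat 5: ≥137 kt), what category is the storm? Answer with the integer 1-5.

ΔP = 1013 − 953 = 60 mb.
V ≈ 6.16 × 60^0.647 = 6.16 × 14.14 ≈ 87 kt.
87 kt falls in the Category 2 band.

2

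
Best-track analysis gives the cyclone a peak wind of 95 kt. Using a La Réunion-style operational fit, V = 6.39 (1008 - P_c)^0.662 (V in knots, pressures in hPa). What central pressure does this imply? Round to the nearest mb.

ΔP = (V / 6.39)^(1/0.662) = (95/6.39)^1.511.
95/6.39 = 14.867; 14.867^1.511 ≈ 58.98 mb.
P_c = 1008 − 58.98 = 949.02 ≈ 949 mb.

949 mb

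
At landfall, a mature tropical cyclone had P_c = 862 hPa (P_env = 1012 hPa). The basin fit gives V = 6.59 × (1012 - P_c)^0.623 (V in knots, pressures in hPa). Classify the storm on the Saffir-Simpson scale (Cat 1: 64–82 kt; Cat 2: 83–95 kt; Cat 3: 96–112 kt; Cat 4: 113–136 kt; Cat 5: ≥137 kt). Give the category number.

5

ΔP = 1012 − 862 = 150 hPa.
V ≈ 6.59 × 150^0.623 = 6.59 × 22.68 ≈ 149 kt.
149 kt falls in the Category 5 band.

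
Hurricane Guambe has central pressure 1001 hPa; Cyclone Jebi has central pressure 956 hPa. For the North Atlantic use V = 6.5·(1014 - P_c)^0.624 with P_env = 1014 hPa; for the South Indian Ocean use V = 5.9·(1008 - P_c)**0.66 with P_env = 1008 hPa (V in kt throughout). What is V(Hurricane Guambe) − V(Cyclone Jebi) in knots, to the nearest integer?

-48 kt

Hurricane Guambe: ΔP = 13; V ≈ 6.5 × 13^0.624 ≈ 32.21 kt.
Cyclone Jebi: ΔP = 52; V ≈ 5.9 × 52^0.66 ≈ 80.06 kt.
Difference ≈ 32.21 − 80.06 = -47.85 → -48 kt.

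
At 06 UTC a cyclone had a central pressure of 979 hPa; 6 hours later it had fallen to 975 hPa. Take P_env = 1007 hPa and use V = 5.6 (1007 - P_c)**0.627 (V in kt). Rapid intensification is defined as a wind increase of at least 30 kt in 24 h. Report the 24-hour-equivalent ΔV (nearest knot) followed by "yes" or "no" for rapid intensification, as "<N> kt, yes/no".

16 kt, no

V₁: ΔP = 28, V ≈ 5.6 × 28^0.627 ≈ 45.24 kt.
V₂: ΔP = 32, V ≈ 5.6 × 32^0.627 ≈ 49.19 kt.
ΔV over 6 h = 3.95 kt → 24 h equivalent = 3.95 × 24/6 ≈ 15.80 kt.
16 kt < 30 kt ⇒ not rapid intensification.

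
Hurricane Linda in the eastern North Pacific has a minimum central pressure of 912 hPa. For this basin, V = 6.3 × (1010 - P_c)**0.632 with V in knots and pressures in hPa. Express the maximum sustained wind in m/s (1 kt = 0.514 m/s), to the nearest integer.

ΔP = 1010 − 912 = 98 hPa.
V ≈ 6.3 × 98^0.632 = 6.3 × 18.132 ≈ 114.234 kt.
114.234 × 0.514 ≈ 58.72 m/s → 59 m/s.

59 m/s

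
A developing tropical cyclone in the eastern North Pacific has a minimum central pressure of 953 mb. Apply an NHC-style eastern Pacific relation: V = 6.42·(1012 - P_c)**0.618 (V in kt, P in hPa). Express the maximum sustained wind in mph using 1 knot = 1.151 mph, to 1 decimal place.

91.8 mph

ΔP = 1012 − 953 = 59 mb.
V ≈ 6.42 × 59^0.618 = 6.42 × 12.428 ≈ 79.785 kt.
79.785 × 1.151 ≈ 91.83 mph → 91.8 mph.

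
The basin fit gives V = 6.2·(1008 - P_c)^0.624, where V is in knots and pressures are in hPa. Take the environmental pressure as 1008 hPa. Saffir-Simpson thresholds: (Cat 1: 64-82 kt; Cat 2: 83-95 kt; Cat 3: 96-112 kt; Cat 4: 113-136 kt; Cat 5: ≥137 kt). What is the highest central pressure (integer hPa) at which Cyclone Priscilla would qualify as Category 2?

944 hPa

Category 2 begins at V = 83 kt.
Required ΔP = (83/6.2)^(1/0.624) = 13.387^1.603 ≈ 63.91 hPa.
P_c ≤ 1008 − 63.91 = 944.09, so the highest integer P_c is 944 hPa.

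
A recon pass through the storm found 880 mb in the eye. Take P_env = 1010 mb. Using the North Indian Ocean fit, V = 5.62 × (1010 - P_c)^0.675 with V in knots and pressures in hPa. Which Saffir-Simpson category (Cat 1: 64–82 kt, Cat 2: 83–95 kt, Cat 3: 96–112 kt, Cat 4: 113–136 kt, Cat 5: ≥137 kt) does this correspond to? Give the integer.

ΔP = 1010 − 880 = 130 mb.
V ≈ 5.62 × 130^0.675 = 5.62 × 26.72 ≈ 150 kt.
150 kt falls in the Category 5 band.

5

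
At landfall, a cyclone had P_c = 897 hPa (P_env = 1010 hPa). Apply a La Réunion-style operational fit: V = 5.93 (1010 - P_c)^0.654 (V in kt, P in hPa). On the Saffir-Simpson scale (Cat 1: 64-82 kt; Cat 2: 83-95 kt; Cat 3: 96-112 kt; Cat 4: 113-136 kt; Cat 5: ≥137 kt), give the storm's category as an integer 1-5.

4

ΔP = 1010 − 897 = 113 hPa.
V ≈ 5.93 × 113^0.654 = 5.93 × 22.01 ≈ 131 kt.
131 kt falls in the Category 4 band.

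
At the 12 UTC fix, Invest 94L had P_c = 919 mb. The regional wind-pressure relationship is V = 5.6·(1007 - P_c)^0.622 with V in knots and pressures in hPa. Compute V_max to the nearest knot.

ΔP = 1007 − 919 = 88 mb.
88^0.622 ≈ 16.198.
V ≈ 5.6 × 16.198 ≈ 90.7 kt.

91 kt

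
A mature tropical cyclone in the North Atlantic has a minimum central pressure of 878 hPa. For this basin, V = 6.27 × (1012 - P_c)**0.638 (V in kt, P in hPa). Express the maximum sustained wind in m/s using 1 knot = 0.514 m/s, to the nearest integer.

ΔP = 1012 − 878 = 134 hPa.
V ≈ 6.27 × 134^0.638 = 6.27 × 22.756 ≈ 142.679 kt.
142.679 × 0.514 ≈ 73.34 m/s → 73 m/s.

73 m/s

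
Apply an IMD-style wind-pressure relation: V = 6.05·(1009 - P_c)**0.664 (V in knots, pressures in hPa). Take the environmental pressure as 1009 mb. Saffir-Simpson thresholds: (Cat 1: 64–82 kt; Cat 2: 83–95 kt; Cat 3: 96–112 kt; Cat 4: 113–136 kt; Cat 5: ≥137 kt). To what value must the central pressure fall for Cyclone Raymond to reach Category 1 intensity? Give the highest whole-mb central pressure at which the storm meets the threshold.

974 mb

Category 1 begins at V = 64 kt.
Required ΔP = (64/6.05)^(1/0.664) = 10.579^1.506 ≈ 34.90 mb.
P_c ≤ 1009 − 34.90 = 974.10, so the highest integer P_c is 974 mb.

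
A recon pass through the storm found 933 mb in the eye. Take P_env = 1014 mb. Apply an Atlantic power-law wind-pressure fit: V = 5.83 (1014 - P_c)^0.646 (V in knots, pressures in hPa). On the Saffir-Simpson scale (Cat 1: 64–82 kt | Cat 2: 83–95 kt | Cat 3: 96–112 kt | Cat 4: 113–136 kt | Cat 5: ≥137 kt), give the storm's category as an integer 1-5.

ΔP = 1014 − 933 = 81 mb.
V ≈ 5.83 × 81^0.646 = 5.83 × 17.10 ≈ 100 kt.
100 kt falls in the Category 3 band.

3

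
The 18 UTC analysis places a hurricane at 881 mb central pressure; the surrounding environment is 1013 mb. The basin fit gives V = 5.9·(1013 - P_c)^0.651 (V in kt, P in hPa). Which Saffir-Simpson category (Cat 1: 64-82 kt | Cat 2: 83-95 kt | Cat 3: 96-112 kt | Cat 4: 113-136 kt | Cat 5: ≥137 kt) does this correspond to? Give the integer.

5

ΔP = 1013 − 881 = 132 mb.
V ≈ 5.9 × 132^0.651 = 5.9 × 24.02 ≈ 142 kt.
142 kt falls in the Category 5 band.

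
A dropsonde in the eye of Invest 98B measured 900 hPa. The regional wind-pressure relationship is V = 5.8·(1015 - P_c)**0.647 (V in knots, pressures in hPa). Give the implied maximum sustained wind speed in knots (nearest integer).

125 kt

ΔP = 1015 − 900 = 115 hPa.
115^0.647 ≈ 21.541.
V ≈ 5.8 × 21.541 ≈ 124.9 kt.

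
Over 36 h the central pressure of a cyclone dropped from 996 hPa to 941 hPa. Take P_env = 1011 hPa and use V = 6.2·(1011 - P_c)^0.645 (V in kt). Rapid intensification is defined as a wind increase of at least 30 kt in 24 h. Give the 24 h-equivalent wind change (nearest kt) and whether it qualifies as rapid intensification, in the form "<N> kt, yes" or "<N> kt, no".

V₁: ΔP = 15, V ≈ 6.2 × 15^0.645 ≈ 35.56 kt.
V₂: ΔP = 70, V ≈ 6.2 × 70^0.645 ≈ 96.05 kt.
ΔV over 36 h = 60.49 kt → 24 h equivalent = 60.49 × 24/36 ≈ 40.33 kt.
40 kt ≥ 30 kt ⇒ rapid intensification.

40 kt, yes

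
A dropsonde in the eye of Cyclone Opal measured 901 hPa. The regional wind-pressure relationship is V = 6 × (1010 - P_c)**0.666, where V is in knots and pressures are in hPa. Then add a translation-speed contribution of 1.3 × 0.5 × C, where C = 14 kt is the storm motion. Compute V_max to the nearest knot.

146 kt

ΔP = 1010 − 901 = 109 hPa.
109^0.666 ≈ 22.747.
V ≈ 6 × 22.747 ≈ 136.5 kt.
Translation term: 1.3 × 0.5 × 14 = 9.1 kt.
Corrected V ≈ 145.6 kt → 146 kt.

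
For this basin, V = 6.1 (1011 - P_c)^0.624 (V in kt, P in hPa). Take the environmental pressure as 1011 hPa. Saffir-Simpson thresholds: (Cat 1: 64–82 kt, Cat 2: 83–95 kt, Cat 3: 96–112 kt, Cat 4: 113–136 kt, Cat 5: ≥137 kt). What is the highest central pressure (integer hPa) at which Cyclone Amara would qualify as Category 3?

Category 3 begins at V = 96 kt.
Required ΔP = (96/6.1)^(1/0.624) = 15.738^1.603 ≈ 82.83 hPa.
P_c ≤ 1011 − 82.83 = 928.17, so the highest integer P_c is 928 hPa.

928 hPa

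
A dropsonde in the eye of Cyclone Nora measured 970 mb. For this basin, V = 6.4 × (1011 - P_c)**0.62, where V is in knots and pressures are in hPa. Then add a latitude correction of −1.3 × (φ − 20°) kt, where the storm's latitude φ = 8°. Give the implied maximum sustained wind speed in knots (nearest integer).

ΔP = 1011 − 970 = 41 mb.
41^0.62 ≈ 9.998.
V ≈ 6.4 × 9.998 ≈ 64.0 kt.
Latitude correction: −1.3 × (8 − 20) = 15.6 kt.
Corrected V ≈ 79.6 kt → 80 kt.

80 kt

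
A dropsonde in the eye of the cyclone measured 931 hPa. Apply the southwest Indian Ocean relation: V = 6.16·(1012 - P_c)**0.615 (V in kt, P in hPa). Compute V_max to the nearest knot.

92 kt

ΔP = 1012 − 931 = 81 hPa.
81^0.615 ≈ 14.918.
V ≈ 6.16 × 14.918 ≈ 91.9 kt.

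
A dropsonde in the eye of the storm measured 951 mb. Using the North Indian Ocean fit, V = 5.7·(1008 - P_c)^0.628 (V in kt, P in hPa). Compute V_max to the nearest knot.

ΔP = 1008 − 951 = 57 mb.
57^0.628 ≈ 12.667.
V ≈ 5.7 × 12.667 ≈ 72.2 kt.

72 kt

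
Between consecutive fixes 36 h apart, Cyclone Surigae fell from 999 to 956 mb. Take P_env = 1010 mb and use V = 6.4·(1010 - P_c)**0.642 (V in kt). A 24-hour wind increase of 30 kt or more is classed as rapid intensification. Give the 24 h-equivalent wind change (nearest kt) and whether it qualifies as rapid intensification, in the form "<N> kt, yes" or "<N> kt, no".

V₁: ΔP = 11, V ≈ 6.4 × 11^0.642 ≈ 29.84 kt.
V₂: ΔP = 54, V ≈ 6.4 × 54^0.642 ≈ 82.87 kt.
ΔV over 36 h = 53.03 kt → 24 h equivalent = 53.03 × 24/36 ≈ 35.35 kt.
35 kt ≥ 30 kt ⇒ rapid intensification.

35 kt, yes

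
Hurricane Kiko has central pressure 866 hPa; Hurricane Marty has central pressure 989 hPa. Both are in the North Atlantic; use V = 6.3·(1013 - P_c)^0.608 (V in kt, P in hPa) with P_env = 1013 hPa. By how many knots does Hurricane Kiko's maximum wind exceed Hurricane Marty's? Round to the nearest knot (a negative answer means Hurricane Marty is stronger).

Hurricane Kiko: ΔP = 147; V ≈ 6.3 × 147^0.608 ≈ 130.94 kt.
Hurricane Marty: ΔP = 24; V ≈ 6.3 × 24^0.608 ≈ 43.50 kt.
Difference ≈ 130.94 − 43.50 = 87.44 → 87 kt.

87 kt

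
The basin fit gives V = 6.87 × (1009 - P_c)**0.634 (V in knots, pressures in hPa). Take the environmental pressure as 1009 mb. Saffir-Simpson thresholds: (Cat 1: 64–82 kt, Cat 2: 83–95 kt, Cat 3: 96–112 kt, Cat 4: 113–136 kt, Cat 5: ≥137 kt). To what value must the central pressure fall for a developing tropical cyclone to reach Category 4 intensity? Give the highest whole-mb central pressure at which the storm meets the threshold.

926 mb

Category 4 begins at V = 113 kt.
Required ΔP = (113/6.87)^(1/0.634) = 16.448^1.577 ≈ 82.83 mb.
P_c ≤ 1009 − 82.83 = 926.17, so the highest integer P_c is 926 mb.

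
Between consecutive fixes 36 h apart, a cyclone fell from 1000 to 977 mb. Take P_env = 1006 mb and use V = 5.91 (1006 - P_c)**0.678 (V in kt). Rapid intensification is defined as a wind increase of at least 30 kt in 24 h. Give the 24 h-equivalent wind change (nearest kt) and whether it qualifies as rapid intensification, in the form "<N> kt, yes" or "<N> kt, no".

V₁: ΔP = 6, V ≈ 5.91 × 6^0.678 ≈ 19.91 kt.
V₂: ΔP = 29, V ≈ 5.91 × 29^0.678 ≈ 57.96 kt.
ΔV over 36 h = 38.05 kt → 24 h equivalent = 38.05 × 24/36 ≈ 25.37 kt.
25 kt < 30 kt ⇒ not rapid intensification.

25 kt, no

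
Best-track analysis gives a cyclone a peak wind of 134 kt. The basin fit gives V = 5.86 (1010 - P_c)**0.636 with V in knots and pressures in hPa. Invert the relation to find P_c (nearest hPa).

ΔP = (V / 5.86)^(1/0.636) = (134/5.86)^1.572.
134/5.86 = 22.867; 22.867^1.572 ≈ 137.13 hPa.
P_c = 1010 − 137.13 = 872.87 ≈ 873 hPa.

873 hPa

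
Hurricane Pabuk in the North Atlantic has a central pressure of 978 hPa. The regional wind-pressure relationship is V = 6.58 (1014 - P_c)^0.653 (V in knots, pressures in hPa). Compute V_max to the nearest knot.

68 kt

ΔP = 1014 − 978 = 36 hPa.
36^0.653 ≈ 10.382.
V ≈ 6.58 × 10.382 ≈ 68.3 kt.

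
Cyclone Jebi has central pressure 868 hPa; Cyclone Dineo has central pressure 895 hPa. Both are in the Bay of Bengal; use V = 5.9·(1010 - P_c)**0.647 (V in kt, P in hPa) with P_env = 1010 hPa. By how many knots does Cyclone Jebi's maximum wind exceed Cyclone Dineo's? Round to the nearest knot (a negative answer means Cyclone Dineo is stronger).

Cyclone Jebi: ΔP = 142; V ≈ 5.9 × 142^0.647 ≈ 145.67 kt.
Cyclone Dineo: ΔP = 115; V ≈ 5.9 × 115^0.647 ≈ 127.09 kt.
Difference ≈ 145.67 − 127.09 = 18.58 → 19 kt.

19 kt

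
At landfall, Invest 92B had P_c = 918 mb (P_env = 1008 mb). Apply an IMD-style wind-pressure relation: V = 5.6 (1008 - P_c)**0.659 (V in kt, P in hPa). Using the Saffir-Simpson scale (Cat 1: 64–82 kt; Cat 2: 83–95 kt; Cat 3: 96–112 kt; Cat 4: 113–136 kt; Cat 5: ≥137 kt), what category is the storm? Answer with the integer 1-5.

ΔP = 1008 − 918 = 90 mb.
V ≈ 5.6 × 90^0.659 = 5.6 × 19.40 ≈ 109 kt.
109 kt falls in the Category 3 band.

3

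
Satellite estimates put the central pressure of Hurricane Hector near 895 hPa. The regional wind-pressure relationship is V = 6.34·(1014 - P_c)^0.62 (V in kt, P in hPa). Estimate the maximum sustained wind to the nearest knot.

ΔP = 1014 − 895 = 119 hPa.
119^0.62 ≈ 19.357.
V ≈ 6.34 × 19.357 ≈ 122.7 kt.

123 kt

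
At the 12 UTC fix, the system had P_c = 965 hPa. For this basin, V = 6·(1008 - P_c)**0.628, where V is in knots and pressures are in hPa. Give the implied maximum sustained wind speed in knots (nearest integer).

64 kt

ΔP = 1008 − 965 = 43 hPa.
43^0.628 ≈ 10.613.
V ≈ 6 × 10.613 ≈ 63.7 kt.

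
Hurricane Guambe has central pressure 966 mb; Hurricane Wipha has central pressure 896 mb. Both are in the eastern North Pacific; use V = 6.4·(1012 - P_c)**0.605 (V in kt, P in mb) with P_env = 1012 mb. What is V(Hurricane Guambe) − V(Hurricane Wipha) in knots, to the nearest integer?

Hurricane Guambe: ΔP = 46; V ≈ 6.4 × 46^0.605 ≈ 64.89 kt.
Hurricane Wipha: ΔP = 116; V ≈ 6.4 × 116^0.605 ≈ 113.55 kt.
Difference ≈ 64.89 − 113.55 = -48.66 → -49 kt.

-49 kt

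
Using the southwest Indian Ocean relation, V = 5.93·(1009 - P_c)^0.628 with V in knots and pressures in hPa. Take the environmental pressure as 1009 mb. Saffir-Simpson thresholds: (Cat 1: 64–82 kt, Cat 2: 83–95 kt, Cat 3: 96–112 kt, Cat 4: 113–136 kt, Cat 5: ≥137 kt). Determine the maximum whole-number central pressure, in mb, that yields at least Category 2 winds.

942 mb

Category 2 begins at V = 83 kt.
Required ΔP = (83/5.93)^(1/0.628) = 13.997^1.592 ≈ 66.82 mb.
P_c ≤ 1009 − 66.82 = 942.18, so the highest integer P_c is 942 mb.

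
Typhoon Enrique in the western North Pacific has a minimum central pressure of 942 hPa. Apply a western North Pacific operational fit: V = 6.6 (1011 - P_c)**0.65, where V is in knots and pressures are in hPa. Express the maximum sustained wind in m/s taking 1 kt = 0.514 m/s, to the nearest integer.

ΔP = 1011 − 942 = 69 hPa.
V ≈ 6.6 × 69^0.65 = 6.6 × 15.677 ≈ 103.466 kt.
103.466 × 0.514 ≈ 53.18 m/s → 53 m/s.

53 m/s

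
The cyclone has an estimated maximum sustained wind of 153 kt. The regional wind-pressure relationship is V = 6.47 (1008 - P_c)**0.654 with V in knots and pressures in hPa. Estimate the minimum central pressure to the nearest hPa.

ΔP = (V / 6.47)^(1/0.654) = (153/6.47)^1.529.
153/6.47 = 23.648; 23.648^1.529 ≈ 126.06 hPa.
P_c = 1008 − 126.06 = 881.94 ≈ 882 hPa.

882 hPa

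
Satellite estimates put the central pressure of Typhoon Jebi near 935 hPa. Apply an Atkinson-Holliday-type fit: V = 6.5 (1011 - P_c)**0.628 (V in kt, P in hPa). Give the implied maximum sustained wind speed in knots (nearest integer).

99 kt

ΔP = 1011 − 935 = 76 hPa.
76^0.628 ≈ 15.176.
V ≈ 6.5 × 15.176 ≈ 98.6 kt.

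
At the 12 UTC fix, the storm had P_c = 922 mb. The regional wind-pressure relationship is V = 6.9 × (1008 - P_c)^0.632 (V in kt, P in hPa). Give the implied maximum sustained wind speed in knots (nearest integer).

115 kt

ΔP = 1008 − 922 = 86 mb.
86^0.632 ≈ 16.696.
V ≈ 6.9 × 16.696 ≈ 115.2 kt.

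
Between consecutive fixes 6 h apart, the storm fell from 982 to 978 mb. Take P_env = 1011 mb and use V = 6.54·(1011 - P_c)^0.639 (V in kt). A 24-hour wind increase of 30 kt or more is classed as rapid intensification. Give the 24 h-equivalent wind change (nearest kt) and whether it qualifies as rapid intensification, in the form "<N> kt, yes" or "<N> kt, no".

V₁: ΔP = 29, V ≈ 6.54 × 29^0.639 ≈ 56.24 kt.
V₂: ΔP = 33, V ≈ 6.54 × 33^0.639 ≈ 61.08 kt.
ΔV over 6 h = 4.84 kt → 24 h equivalent = 4.84 × 24/6 ≈ 19.36 kt.
19 kt < 30 kt ⇒ not rapid intensification.

19 kt, no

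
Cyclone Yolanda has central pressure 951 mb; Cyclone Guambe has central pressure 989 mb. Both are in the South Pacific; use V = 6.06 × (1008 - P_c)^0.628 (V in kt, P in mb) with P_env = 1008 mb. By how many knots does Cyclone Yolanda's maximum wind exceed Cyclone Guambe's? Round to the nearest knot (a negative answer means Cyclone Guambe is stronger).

38 kt

Cyclone Yolanda: ΔP = 57; V ≈ 6.06 × 57^0.628 ≈ 76.76 kt.
Cyclone Guambe: ΔP = 19; V ≈ 6.06 × 19^0.628 ≈ 38.51 kt.
Difference ≈ 76.76 − 38.51 = 38.25 → 38 kt.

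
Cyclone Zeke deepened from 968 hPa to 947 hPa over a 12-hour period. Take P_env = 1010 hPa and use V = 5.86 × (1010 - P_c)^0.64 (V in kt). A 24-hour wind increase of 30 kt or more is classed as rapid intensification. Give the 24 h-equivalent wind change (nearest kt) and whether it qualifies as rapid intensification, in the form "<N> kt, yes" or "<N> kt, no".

38 kt, yes

V₁: ΔP = 42, V ≈ 5.86 × 42^0.64 ≈ 64.09 kt.
V₂: ΔP = 63, V ≈ 5.86 × 63^0.64 ≈ 83.08 kt.
ΔV over 12 h = 18.99 kt → 24 h equivalent = 18.99 × 24/12 ≈ 37.98 kt.
38 kt ≥ 30 kt ⇒ rapid intensification.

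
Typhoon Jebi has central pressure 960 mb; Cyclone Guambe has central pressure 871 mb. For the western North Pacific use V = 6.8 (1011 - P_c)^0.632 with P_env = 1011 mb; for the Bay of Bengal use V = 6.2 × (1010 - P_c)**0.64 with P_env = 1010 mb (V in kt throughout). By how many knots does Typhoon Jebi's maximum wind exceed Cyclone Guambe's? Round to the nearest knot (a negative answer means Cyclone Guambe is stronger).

-64 kt

Typhoon Jebi: ΔP = 51; V ≈ 6.8 × 51^0.632 ≈ 81.60 kt.
Cyclone Guambe: ΔP = 139; V ≈ 6.2 × 139^0.64 ≈ 145.85 kt.
Difference ≈ 81.60 − 145.85 = -64.25 → -64 kt.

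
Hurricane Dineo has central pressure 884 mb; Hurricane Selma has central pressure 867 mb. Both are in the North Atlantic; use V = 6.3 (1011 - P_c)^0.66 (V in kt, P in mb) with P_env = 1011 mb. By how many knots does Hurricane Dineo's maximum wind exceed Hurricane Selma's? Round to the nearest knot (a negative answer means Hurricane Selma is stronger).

Hurricane Dineo: ΔP = 127; V ≈ 6.3 × 127^0.66 ≈ 154.12 kt.
Hurricane Selma: ΔP = 144; V ≈ 6.3 × 144^0.66 ≈ 167.44 kt.
Difference ≈ 154.12 − 167.44 = -13.32 → -13 kt.

-13 kt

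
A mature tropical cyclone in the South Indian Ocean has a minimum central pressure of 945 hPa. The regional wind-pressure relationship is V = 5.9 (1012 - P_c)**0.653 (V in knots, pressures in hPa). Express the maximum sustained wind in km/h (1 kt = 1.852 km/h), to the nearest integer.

170 km/h

ΔP = 1012 − 945 = 67 hPa.
V ≈ 5.9 × 67^0.653 = 5.9 × 15.575 ≈ 91.892 kt.
91.892 × 1.852 ≈ 170.18 km/h → 170 km/h.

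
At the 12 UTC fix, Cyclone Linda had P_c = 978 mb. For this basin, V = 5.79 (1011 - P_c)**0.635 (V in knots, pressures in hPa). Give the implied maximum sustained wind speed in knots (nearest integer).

ΔP = 1011 − 978 = 33 mb.
33^0.635 ≈ 9.210.
V ≈ 5.79 × 9.210 ≈ 53.3 kt.

53 kt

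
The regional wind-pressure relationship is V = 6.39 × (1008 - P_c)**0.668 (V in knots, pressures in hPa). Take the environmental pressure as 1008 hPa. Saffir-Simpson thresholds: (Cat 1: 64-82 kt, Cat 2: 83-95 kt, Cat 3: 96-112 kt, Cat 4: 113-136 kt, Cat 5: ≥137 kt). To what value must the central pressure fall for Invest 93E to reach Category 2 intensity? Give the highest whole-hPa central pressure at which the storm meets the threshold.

Category 2 begins at V = 83 kt.
Required ΔP = (83/6.39)^(1/0.668) = 12.989^1.497 ≈ 46.45 hPa.
P_c ≤ 1008 − 46.45 = 961.55, so the highest integer P_c is 961 hPa.

961 hPa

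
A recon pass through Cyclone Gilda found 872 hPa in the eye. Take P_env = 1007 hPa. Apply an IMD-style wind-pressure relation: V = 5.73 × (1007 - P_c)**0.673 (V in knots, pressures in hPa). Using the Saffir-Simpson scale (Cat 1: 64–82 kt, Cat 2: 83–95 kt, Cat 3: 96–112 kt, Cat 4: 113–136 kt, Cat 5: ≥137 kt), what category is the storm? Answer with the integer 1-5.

5

ΔP = 1007 − 872 = 135 hPa.
V ≈ 5.73 × 135^0.673 = 5.73 × 27.15 ≈ 156 kt.
156 kt falls in the Category 5 band.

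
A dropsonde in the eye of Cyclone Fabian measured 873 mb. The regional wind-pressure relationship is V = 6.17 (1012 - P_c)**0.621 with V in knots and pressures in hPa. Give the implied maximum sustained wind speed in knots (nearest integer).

ΔP = 1012 − 873 = 139 mb.
139^0.621 ≈ 21.420.
V ≈ 6.17 × 21.420 ≈ 132.2 kt.

132 kt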